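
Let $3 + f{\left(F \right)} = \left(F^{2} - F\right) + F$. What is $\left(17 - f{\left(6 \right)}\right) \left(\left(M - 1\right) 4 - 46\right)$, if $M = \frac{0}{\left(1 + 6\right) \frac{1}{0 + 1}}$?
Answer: $800$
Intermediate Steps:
$f{\left(F \right)} = -3 + F^{2}$ ($f{\left(F \right)} = -3 + \left(\left(F^{2} - F\right) + F\right) = -3 + F^{2}$)
$M = 0$ ($M = \frac{0}{7 \cdot 1^{-1}} = \frac{0}{7 \cdot 1} = \frac{0}{7} = 0 \cdot \frac{1}{7} = 0$)
$\left(17 - f{\left(6 \right)}\right) \left(\left(M - 1\right) 4 - 46\right) = \left(17 - \left(-3 + 6^{2}\right)\right) \left(\left(0 - 1\right) 4 - 46\right) = \left(17 - \left(-3 + 36\right)\right) \left(\left(-1\right) 4 - 46\right) = \left(17 - 33\right) \left(-4 - 46\right) = \left(17 - 33\right) \left(-50\right) = \left(-16\right) \left(-50\right) = 800$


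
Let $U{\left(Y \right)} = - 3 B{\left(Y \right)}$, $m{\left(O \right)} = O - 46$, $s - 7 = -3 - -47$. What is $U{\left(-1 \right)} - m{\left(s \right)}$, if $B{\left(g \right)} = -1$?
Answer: $-2$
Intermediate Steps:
$s = 51$ ($s = 7 - -44 = 7 + \left(-3 + 47\right) = 7 + 44 = 51$)
$m{\left(O \right)} = -46 + O$ ($m{\left(O \right)} = O - 46 = -46 + O$)
$U{\left(Y \right)} = 3$ ($U{\left(Y \right)} = \left(-3\right) \left(-1\right) = 3$)
$U{\left(-1 \right)} - m{\left(s \right)} = 3 - \left(-46 + 51\right) = 3 - 5 = -2$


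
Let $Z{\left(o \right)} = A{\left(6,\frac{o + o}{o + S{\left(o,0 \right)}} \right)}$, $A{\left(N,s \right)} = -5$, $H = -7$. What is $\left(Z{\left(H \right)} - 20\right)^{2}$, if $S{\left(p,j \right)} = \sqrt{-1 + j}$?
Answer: $625$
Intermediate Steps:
$Z{\left(o \right)} = -5$
$\left(Z{\left(H \right)} - 20\right)^{2} = \left(-5 - 20\right)^{2} = \left(-25\right)^{2} = 625$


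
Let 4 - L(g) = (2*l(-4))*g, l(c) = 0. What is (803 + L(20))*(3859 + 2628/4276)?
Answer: 3329623896/1069 ≈ 3.1147e+6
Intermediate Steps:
L(g) = 4 (L(g) = 4 - 2*0*g = 4 - 0*g = 4 - 1*0 = 4 + 0 = 4)
(803 + L(20))*(3859 + 2628/4276) = (803 + 4)*(3859 + 2628/4276) = 807*(3859 + 2628*(1/4276)) = 807*(3859 + 657/1069) = 807*(4125928/1069) = 3329623896/1069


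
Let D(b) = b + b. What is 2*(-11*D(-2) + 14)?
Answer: 116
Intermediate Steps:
D(b) = 2*b
2*(-11*D(-2) + 14) = 2*(-22*(-2) + 14) = 2*(-11*(-4) + 14) = 2*(44 + 14) = 2*58 = 116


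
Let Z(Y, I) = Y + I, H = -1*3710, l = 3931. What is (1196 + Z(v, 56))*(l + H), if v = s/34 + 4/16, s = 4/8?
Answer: 553501/2 ≈ 2.7675e+5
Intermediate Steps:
s = ½ (s = 4*(⅛) = ½ ≈ 0.50000)
H = -3710
v = 9/34 (v = (½)/34 + 4/16 = (½)*(1/34) + 4*(1/16) = 1/68 + ¼ = 9/34 ≈ 0.26471)
Z(Y, I) = I + Y
(1196 + Z(v, 56))*(l + H) = (1196 + (56 + 9/34))*(3931 - 3710) = (1196 + 1913/34)*221 = (42577/34)*221 = 553501/2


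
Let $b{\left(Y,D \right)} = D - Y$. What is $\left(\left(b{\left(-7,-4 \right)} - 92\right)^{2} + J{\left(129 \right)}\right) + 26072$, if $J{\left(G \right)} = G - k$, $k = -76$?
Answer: $34198$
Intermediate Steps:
$J{\left(G \right)} = 76 + G$ ($J{\left(G \right)} = G - -76 = G + 76 = 76 + G$)
$\left(\left(b{\left(-7,-4 \right)} - 92\right)^{2} + J{\left(129 \right)}\right) + 26072 = \left(\left(\left(-4 - -7\right) - 92\right)^{2} + \left(76 + 129\right)\right) + 26072 = \left(\left(\left(-4 + 7\right) - 92\right)^{2} + 205\right) + 26072 = \left(\left(3 - 92\right)^{2} + 205\right) + 26072 = \left(\left(-89\right)^{2} + 205\right) + 26072 = \left(7921 + 205\right) + 26072 = 8126 + 26072 = 34198$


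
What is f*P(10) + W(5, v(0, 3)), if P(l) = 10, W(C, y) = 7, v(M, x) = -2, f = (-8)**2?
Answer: 647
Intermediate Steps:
f = 64
f*P(10) + W(5, v(0, 3)) = 64*10 + 7 = 640 + 7 = 647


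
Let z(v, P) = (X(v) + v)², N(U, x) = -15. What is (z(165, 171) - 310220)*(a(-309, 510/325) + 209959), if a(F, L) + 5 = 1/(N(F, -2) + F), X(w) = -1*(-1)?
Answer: -4807061363270/81 ≈ -5.9346e+10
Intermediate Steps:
X(w) = 1
a(F, L) = -5 + 1/(-15 + F)
z(v, P) = (1 + v)²
(z(165, 171) - 310220)*(a(-309, 510/325) + 209959) = ((1 + 165)² - 310220)*((76 - 5*(-309))/(-15 - 309) + 209959) = (166² - 310220)*((76 + 1545)/(-324) + 209959) = (27556 - 310220)*(-1/324*1621 + 209959) = -282664*(-1621/324 + 209959) = -282664*68025095/324 = -4807061363270/81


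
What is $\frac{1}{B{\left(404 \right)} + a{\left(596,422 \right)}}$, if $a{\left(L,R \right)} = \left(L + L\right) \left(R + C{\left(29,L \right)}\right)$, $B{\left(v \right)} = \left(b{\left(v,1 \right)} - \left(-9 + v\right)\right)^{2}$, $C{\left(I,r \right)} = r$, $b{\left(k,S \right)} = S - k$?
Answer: $\frac{1}{1850260} \approx 5.4046 \cdot 10^{-7}$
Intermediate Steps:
$B{\left(v \right)} = \left(10 - 2 v\right)^{2}$ ($B{\left(v \right)} = \left(\left(1 - v\right) - \left(-9 + v\right)\right)^{2} = \left(10 - 2 v\right)^{2}$)
$a{\left(L,R \right)} = 2 L \left(L + R\right)$ ($a{\left(L,R \right)} = \left(L + L\right) \left(R + L\right) = 2 L \left(L + R\right)$)
$\frac{1}{B{\left(404 \right)} + a{\left(596,422 \right)}} = \frac{1}{4 \left(-5 + 404\right)^{2} + 2 \cdot 596 \left(596 + 422\right)} = \frac{1}{4 \cdot 399^{2} + 2 \cdot 596 \cdot 1018} = \frac{1}{4 \cdot 159201 + 1213456} = \frac{1}{636804 + 1213456} = \frac{1}{1850260}$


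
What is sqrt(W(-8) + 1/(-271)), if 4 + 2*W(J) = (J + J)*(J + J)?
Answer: sqrt(9253295)/271 ≈ 11.225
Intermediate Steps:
W(J) = -2 + 2*J**2 (W(J) = -2 + ((J + J)*(J + J))/2 = -2 + ((2*J)*(2*J))/2 = -2 + (4*J**2)/2 = -2 + 2*J**2)
sqrt(W(-8) + 1/(-271)) = sqrt((-2 + 2*(-8)**2) + 1/(-271)) = sqrt((-2 + 2*64) - 1/271) = sqrt((-2 + 128) - 1/271) = sqrt(126 - 1/271) = sqrt(34145/271) = sqrt(9253295)/271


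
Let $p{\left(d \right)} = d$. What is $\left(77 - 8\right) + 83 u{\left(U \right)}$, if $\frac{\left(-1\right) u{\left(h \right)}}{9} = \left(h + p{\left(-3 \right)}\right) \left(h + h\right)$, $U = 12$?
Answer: $-161283$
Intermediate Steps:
$u{\left(h \right)} = - 18 h \left(-3 + h\right)$ ($u{\left(h \right)} = - 9 \left(h - 3\right) \left(h + h\right) = - 9 \left(-3 + h\right) 2 h = - 9 \cdot 2 h \left(-3 + h\right) = - 18 h \left(-3 + h\right)$)
$\left(77 - 8\right) + 83 u{\left(U \right)} = \left(77 - 8\right) + 83 \cdot 18 \cdot 12 \left(3 - 12\right) = 69 + 83 \cdot 18 \cdot 12 \left(-9\right) = 69 + 83 \left(-1944\right) = 69 - 161352 = -161283$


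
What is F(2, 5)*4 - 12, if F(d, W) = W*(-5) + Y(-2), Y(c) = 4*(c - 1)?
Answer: -160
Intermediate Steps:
Y(c) = -4 + 4*c (Y(c) = 4*(-1 + c) = -4 + 4*c)
F(d, W) = -12 - 5*W (F(d, W) = W*(-5) + (-4 + 4*(-2)) = -5*W + (-4 - 8) = -5*W - 12 = -12 - 5*W)
F(2, 5)*4 - 12 = (-12 - 5*5)*4 - 12 = (-12 - 25)*4 - 12 = -37*4 - 12 = -148 - 12 = -160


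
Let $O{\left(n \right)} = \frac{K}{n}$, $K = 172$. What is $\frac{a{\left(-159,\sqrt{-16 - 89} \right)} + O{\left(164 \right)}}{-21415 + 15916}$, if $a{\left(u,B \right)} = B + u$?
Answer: $\frac{6476}{225459} - \frac{i \sqrt{105}}{5499} \approx 0.028724 - 0.0018634 i$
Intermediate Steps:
$O{\left(n \right)} = \frac{172}{n}$
$\frac{a{\left(-159,\sqrt{-16 - 89} \right)} + O{\left(164 \right)}}{-21415 + 15916} = \frac{\left(\sqrt{-16 - 89} - 159\right) + \frac{172}{164}}{-21415 + 15916} = \frac{\left(\sqrt{-105} - 159\right) + 172 \cdot \frac{1}{164}}{-5499} = \left(\left(i \sqrt{105} - 159\right) + \frac{43}{41}\right) \left(- \frac{1}{5499}\right) = \left(\left(-159 + i \sqrt{105}\right) + \frac{43}{41}\right) \left(- \frac{1}{5499}\right) = \left(- \frac{6476}{41} + i \sqrt{105}\right) \left(- \frac{1}{5499}\right) = \frac{6476}{225459} - \frac{i \sqrt{105}}{5499}$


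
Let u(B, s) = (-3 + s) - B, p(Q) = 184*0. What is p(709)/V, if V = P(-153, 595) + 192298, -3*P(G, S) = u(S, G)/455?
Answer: 0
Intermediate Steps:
p(Q) = 0
u(B, s) = -3 + s - B
P(G, S) = 1/455 - G/1365 + S/1365 (P(G, S) = -(-3 + G - S)/(3*455) = -(-3/455 - S/455 + G/455)/3 = 1/455 - G/1365 + S/1365)
V = 262487521/1365 (V = (1/455 - 1/1365*(-153) + (1/1365)*595) + 192298 = (1/455 + 51/455 + 17/39) + 192298 = 751/1365 + 192298 = 262487521/1365 ≈ 1.9230e+5)
p(709)/V = 0/(262487521/1365) = 0*(1365/262487521) = 0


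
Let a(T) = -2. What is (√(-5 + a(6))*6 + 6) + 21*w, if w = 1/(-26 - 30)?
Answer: 45/8 + 6*I*√7 ≈ 5.625 + 15.875*I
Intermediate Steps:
w = -1/56 (w = 1/(-56) = -1/56 ≈ -0.017857)
(√(-5 + a(6))*6 + 6) + 21*w = (√(-5 - 2)*6 + 6) + 21*(-1/56) = (√(-7)*6 + 6) - 3/8 = ((I*√7)*6 + 6) - 3/8 = (6*I*√7 + 6) - 3/8 = (6 + 6*I*√7) - 3/8 = 45/8 + 6*I*√7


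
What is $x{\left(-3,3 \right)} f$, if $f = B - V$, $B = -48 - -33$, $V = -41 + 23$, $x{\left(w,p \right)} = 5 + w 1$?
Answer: $6$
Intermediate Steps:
$x{\left(w,p \right)} = 5 + w$
$V = -18$
$B = -15$ ($B = -48 + 33 = -15$)
$f = 3$ ($f = -15 - -18 = -15 + 18 = 3$)
$x{\left(-3,3 \right)} f = \left(5 - 3\right) 3 = 2 \cdot 3 = 6$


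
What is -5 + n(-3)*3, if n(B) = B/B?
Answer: -2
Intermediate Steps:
n(B) = 1
-5 + n(-3)*3 = -5 + 1*3 = -5 + 3 = -2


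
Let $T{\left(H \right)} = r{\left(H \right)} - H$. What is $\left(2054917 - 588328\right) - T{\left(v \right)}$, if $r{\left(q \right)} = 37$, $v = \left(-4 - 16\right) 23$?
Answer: $1466092$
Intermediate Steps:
$v = -460$ ($v = \left(-20\right) 23 = -460$)
$T{\left(H \right)} = 37 - H$
$\left(2054917 - 588328\right) - T{\left(v \right)} = \left(2054917 - 588328\right) - \left(37 - -460\right) = 1466589 - \left(37 + 460\right) = 1466589 - 497 = 1466092$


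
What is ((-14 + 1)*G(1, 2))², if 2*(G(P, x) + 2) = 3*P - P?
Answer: 169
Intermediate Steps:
G(P, x) = -2 + P (G(P, x) = -2 + (3*P - P)/2 = -2 + (2*P)/2 = -2 + P)
((-14 + 1)*G(1, 2))² = ((-14 + 1)*(-2 + 1))² = (-13*(-1))² = 13² = 169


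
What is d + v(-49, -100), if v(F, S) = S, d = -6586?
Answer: -6686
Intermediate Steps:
d + v(-49, -100) = -6586 - 100 = -6686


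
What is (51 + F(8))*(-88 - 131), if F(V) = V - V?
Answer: -11169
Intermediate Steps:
F(V) = 0
(51 + F(8))*(-88 - 131) = (51 + 0)*(-88 - 131) = 51*(-219) = -11169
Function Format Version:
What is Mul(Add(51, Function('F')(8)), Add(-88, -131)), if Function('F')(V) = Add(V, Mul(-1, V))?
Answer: -11169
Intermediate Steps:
Function('F')(V) = 0
Mul(Add(51, Function('F')(8)), Add(-88, -131)) = Mul(Add(51, 0), Add(-88, -131)) = Mul(51, -219) = -11169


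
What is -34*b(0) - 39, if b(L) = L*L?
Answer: -39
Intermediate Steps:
b(L) = L²
-34*b(0) - 39 = -34*0² - 39 = -34*0 - 39 = 0 - 39 = -39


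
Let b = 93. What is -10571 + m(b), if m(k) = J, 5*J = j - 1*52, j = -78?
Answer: -10597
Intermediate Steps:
J = -26 (J = (-78 - 1*52)/5 = (-78 - 52)/5 = (1/5)*(-130) = -26)
m(k) = -26
-10571 + m(b) = -10571 - 26 = -10597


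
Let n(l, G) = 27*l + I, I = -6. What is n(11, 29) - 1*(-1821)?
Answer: 2112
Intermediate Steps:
n(l, G) = -6 + 27*l (n(l, G) = 27*l - 6 = -6 + 27*l)
n(11, 29) - 1*(-1821) = (-6 + 27*11) - 1*(-1821) = (-6 + 297) + 1821 = 291 + 1821 = 2112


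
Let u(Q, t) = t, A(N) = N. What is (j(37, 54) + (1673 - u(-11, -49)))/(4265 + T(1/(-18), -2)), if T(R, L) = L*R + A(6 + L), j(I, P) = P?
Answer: 7992/19211 ≈ 0.41601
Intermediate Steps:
T(R, L) = 6 + L + L*R (T(R, L) = L*R + (6 + L) = 6 + L + L*R)
(j(37, 54) + (1673 - u(-11, -49)))/(4265 + T(1/(-18), -2)) = (54 + (1673 - 1*(-49)))/(4265 + (6 - 2 - 2/(-18))) = (54 + (1673 + 49))/(4265 + (6 - 2 - 2*(-1/18))) = (54 + 1722)/(4265 + (6 - 2 + ⅑)) = 1776/(4265 + 37/9) = 1776/(38422/9) = 1776*(9/38422) = 7992/19211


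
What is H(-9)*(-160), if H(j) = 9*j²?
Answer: -116640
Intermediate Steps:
H(-9)*(-160) = (9*(-9)²)*(-160) = (9*81)*(-160) = 729*(-160) = -116640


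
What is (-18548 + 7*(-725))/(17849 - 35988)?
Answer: 23623/18139 ≈ 1.3023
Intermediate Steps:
(-18548 + 7*(-725))/(17849 - 35988) = (-18548 - 5075)/(-18139) = -23623*(-1/18139) = 23623/18139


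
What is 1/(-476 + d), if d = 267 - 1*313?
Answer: -1/522 ≈ -0.0019157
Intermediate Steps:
d = -46 (d = 267 - 313 = -46)
1/(-476 + d) = 1/(-476 - 46) = 1/(-522) = -1/522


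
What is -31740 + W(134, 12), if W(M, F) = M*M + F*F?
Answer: -13640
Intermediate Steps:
W(M, F) = F² + M² (W(M, F) = M² + F² = F² + M²)
-31740 + W(134, 12) = -31740 + (12² + 134²) = -31740 + (144 + 17956) = -31740 + 18100 = -13640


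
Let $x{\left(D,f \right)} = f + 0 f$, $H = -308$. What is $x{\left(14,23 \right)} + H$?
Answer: $-285$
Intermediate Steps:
$x{\left(D,f \right)} = f$ ($x{\left(D,f \right)} = f + 0 = f$)
$x{\left(14,23 \right)} + H = 23 - 308 = -285$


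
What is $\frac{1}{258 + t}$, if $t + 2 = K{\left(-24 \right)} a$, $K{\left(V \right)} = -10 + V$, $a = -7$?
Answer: $\frac{1}{494} \approx 0.0020243$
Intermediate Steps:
$t = 236$ ($t = -2 + \left(-10 - 24\right) \left(-7\right) = -2 - -238 = -2 + 238 = 236$)
$\frac{1}{258 + t} = \frac{1}{258 + 236} = \frac{1}{494}$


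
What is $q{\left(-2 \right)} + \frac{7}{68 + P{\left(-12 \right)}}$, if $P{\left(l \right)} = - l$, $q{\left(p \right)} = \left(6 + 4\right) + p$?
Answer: $\frac{647}{80} \approx 8.0875$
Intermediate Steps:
$q{\left(p \right)} = 10 + p$
$q{\left(-2 \right)} + \frac{7}{68 + P{\left(-12 \right)}} = \left(10 - 2\right) + \frac{7}{68 - -12} = 8 + \frac{7}{68 + 12} = 8 + \frac{7}{80} = \frac{647}{80}$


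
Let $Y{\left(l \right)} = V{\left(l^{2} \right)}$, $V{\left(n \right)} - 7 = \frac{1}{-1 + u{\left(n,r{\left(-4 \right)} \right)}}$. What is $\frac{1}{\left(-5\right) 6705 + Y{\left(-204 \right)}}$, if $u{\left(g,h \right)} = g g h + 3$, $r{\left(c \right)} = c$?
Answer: $- \frac{6927565822}{232198151221797} \approx -2.9835 \cdot 10^{-5}$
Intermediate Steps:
$u{\left(g,h \right)} = 3 + h g^{2}$ ($u{\left(g,h \right)} = g^{2} h + 3 = h g^{2} + 3 = 3 + h g^{2}$)
$V{\left(n \right)} = 7 + \frac{1}{2 - 4 n^{2}}$ ($V{\left(n \right)} = 7 + \frac{1}{-1 - \left(-3 + 4 n^{2}\right)} = 7 + \frac{1}{2 - 4 n^{2}}$)
$Y{\left(l \right)} = \frac{-15 + 28 l^{4}}{2 \left(-1 + 2 l^{4}\right)}$ ($Y{\left(l \right)} = \frac{-15 + 28 \left(l^{2}\right)^{2}}{2 \left(-1 + 2 \left(l^{2}\right)^{2}\right)} = \frac{-15 + 28 l^{4}}{2 \left(-1 + 2 l^{4}\right)}$)
$\frac{1}{\left(-5\right) 6705 + Y{\left(-204 \right)}} = \frac{1}{\left(-5\right) 6705 + \frac{-15 + 28 \left(-204\right)^{4}}{2 \left(-1 + 2 \left(-204\right)^{4}\right)}} = \frac{1}{-33525 + \frac{-15 + 28 \cdot 1731891456}{2 \left(-1 + 2 \cdot 1731891456\right)}} = \frac{1}{-33525 + \frac{-15 + 48492960768}{2 \left(-1 + 3463782912\right)}} = \frac{1}{-33525 + \frac{1}{2} \cdot \frac{1}{3463782911} \cdot 48492960753} = \frac{1}{-33525 + \frac{48492960753}{6927565822}} = \frac{1}{- \frac{232198151221797}{6927565822}} = - \frac{6927565822}{232198151221797}$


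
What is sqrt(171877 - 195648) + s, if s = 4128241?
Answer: 4128241 + I*sqrt(23771) ≈ 4.1282e+6 + 154.18*I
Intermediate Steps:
sqrt(171877 - 195648) + s = sqrt(171877 - 195648) + 4128241 = sqrt(-23771) + 4128241 = I*sqrt(23771) + 4128241 = 4128241 + I*sqrt(23771)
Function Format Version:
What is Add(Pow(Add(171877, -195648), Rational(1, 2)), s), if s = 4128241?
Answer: Add(4128241, Mul(I, Pow(23771, Rational(1, 2)))) ≈ Add(4.1282e+6, Mul(154.18, I))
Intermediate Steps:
Add(Pow(Add(171877, -195648), Rational(1, 2)), s) = Add(Pow(Add(171877, -195648), Rational(1, 2)), 4128241) = Add(Pow(-23771, Rational(1, 2)), 4128241) = Add(Mul(I, Pow(23771, Rational(1, 2))), 4128241) = Add(4128241, Mul(I, Pow(23771, Rational(1, 2))))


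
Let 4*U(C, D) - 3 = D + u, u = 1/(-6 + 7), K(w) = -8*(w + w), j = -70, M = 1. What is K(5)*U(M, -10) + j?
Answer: 50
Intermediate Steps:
K(w) = -16*w
u = 1 (u = 1/1 = 1)
U(C, D) = 1 + D/4 (U(C, D) = 3/4 + (D + 1)/4 = 3/4 + (1 + D)/4 = 3/4 + (1/4 + D/4) = 1 + D/4)
K(5)*U(M, -10) + j = (-16*5)*(1 + (1/4)*(-10)) - 70 = -80*(1 - 5/2) - 70 = -80*(-3/2) - 70 = 120 - 70 = 50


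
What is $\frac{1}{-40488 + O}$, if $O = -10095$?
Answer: $- \frac{1}{50583} \approx -1.9769 \cdot 10^{-5}$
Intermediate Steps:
$\frac{1}{-40488 + O} = \frac{1}{-40488 - 10095} = \frac{1}{-50583} = - \frac{1}{50583}$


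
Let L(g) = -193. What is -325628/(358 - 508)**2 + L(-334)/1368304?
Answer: -111390609353/7696710000 ≈ -14.473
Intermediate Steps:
-325628/(358 - 508)**2 + L(-334)/1368304 = -325628/(358 - 508)**2 - 193/1368304 = -325628/((-150)**2) - 193*1/1368304 = -325628/22500 - 193/1368304 = -325628*1/22500 - 193/1368304 = -81407/5625 - 193/1368304 = -111390609353/7696710000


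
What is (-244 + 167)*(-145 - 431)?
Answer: 44352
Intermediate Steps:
(-244 + 167)*(-145 - 431) = -77*(-576) = 44352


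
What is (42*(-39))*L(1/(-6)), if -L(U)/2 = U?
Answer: -546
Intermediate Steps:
L(U) = -2*U
(42*(-39))*L(1/(-6)) = (42*(-39))*(-2/(-6)) = -(-3276)*(-1)/6 = -1638*⅓ = -546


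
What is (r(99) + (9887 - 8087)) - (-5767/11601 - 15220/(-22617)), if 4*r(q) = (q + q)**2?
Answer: 112734152668/9717771 ≈ 11601.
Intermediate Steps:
r(q) = q**2 (r(q) = (q + q)**2/4 = (2*q)**2/4 = (4*q**2)/4 = q**2)
(r(99) + (9887 - 8087)) - (-5767/11601 - 15220/(-22617)) = (99**2 + (9887 - 8087)) - (-5767/11601 - 15220/(-22617)) = (9801 + 1800) - (-5767*1/11601 - 15220*(-1/22617)) = 11601 - (-5767/11601 + 15220/22617) = 11601 - 1*1708703/9717771 = 11601 - 1708703/9717771 = 112734152668/9717771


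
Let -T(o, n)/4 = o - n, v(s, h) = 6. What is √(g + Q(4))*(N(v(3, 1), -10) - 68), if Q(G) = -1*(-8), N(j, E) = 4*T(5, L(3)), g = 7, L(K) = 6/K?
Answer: -116*√15 ≈ -449.27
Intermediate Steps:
T(o, n) = -4*o + 4*n (T(o, n) = -4*(o - n) = -4*o + 4*n)
N(j, E) = -48 (N(j, E) = 4*(-4*5 + 4*(6/3)) = 4*(-20 + 4*(6*(⅓))) = 4*(-20 + 4*2) = 4*(-20 + 8) = 4*(-12) = -48)
Q(G) = 8
√(g + Q(4))*(N(v(3, 1), -10) - 68) = √(7 + 8)*(-48 - 68) = √15*(-116) = -116*√15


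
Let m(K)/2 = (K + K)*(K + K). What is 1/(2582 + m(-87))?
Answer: 1/63134 ≈ 1.5839e-5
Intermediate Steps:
m(K) = 8*K² (m(K) = 2*((K + K)*(K + K)) = 2*((2*K)*(2*K)) = 2*(4*K²) = 8*K²)
1/(2582 + m(-87)) = 1/(2582 + 8*(-87)²) = 1/(2582 + 8*7569) = 1/(2582 + 60552) = 1/63134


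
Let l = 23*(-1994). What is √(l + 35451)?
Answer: I*√10411 ≈ 102.03*I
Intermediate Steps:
l = -45862
√(l + 35451) = √(-45862 + 35451) = √(-10411) = I*√10411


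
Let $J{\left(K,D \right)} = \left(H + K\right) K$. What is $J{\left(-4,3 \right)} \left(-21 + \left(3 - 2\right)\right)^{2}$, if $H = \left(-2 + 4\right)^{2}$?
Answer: $0$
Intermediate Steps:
$H = 4$ ($H = 2^{2} = 4$)
$J{\left(K,D \right)} = K \left(4 + K\right)$ ($J{\left(K,D \right)} = \left(4 + K\right) K = K \left(4 + K\right)$)
$J{\left(-4,3 \right)} \left(-21 + \left(3 - 2\right)\right)^{2} = - 4 \left(4 - 4\right) \left(-21 + \left(3 - 2\right)\right)^{2} = \left(-4\right) 0 \left(-21 + 1\right)^{2} = 0 \left(-20\right)^{2} = 0 \cdot 400 = 0$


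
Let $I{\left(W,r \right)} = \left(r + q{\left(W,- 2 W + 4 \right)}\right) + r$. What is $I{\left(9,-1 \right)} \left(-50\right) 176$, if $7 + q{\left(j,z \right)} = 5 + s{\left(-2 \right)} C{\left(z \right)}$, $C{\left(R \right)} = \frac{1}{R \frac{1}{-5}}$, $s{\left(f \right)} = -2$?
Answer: $\frac{290400}{7} \approx 41486.0$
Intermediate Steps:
$C{\left(R \right)} = - \frac{5}{R}$ ($C{\left(R \right)} = \frac{1}{R \left(- \frac{1}{5}\right)} = \frac{1}{\left(- \frac{1}{5}\right) R} = - \frac{5}{R}$)
$q{\left(j,z \right)} = -2 + \frac{10}{z}$ ($q{\left(j,z \right)} = -7 + \left(5 - 2 \left(- \frac{5}{z}\right)\right) = -7 + \left(5 + \frac{10}{z}\right) = -2 + \frac{10}{z}$)
$I{\left(W,r \right)} = -2 + 2 r + \frac{10}{4 - 2 W}$ ($I{\left(W,r \right)} = \left(r - \left(2 - \frac{10}{- 2 W + 4}\right)\right) + r = \left(r - \left(2 - \frac{10}{4 - 2 W}\right)\right) + r = \left(-2 + r + \frac{10}{4 - 2 W}\right) + r = -2 + 2 r + \frac{10}{4 - 2 W}$)
$I{\left(9,-1 \right)} \left(-50\right) 176 = \frac{-5 + 2 \left(-1 - 1\right) \left(-2 + 9\right)}{-2 + 9} \left(-50\right) 176 = \frac{-5 + 2 \left(-2\right) 7}{7} \left(-50\right) 176 = \frac{-5 - 28}{7} \left(-50\right) 176 = \frac{1}{7} \left(-33\right) \left(-50\right) 176 = \left(- \frac{33}{7}\right) \left(-50\right) 176 = \frac{1650}{7} \cdot 176 = \frac{290400}{7}$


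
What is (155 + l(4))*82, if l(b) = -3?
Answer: 12464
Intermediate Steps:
(155 + l(4))*82 = (155 - 3)*82 = 152*82 = 12464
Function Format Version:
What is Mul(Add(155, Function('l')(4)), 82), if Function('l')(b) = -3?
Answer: 12464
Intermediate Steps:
Mul(Add(155, Function('l')(4)), 82) = Mul(Add(155, -3), 82) = Mul(152, 82) = 12464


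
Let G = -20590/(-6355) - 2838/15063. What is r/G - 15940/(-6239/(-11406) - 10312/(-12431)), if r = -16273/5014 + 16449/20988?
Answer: -772004450040584833645146443/66663406376071099440384 ≈ -11581.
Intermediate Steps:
G = 19474112/6381691 (G = -20590*(-1/6355) - 2838*1/15063 = 4118/1271 - 946/5021 = 19474112/6381691 ≈ 3.0516)
r = -43177073/17538972 (r = -16273*1/5014 + 16449*(1/20988) = -16273/5014 + 5483/6996 = -43177073/17538972 ≈ -2.4618)
r/G - 15940/(-6239/(-11406) - 10312/(-12431)) = -43177073/(17538972*19474112/6381691) - 15940/(-6239/(-11406) - 10312/(-12431)) = -43177073/17538972*6381691/19474112 - 15940/(-6239*(-1/11406) - 10312*(-1/12431)) = -275542738170443/341555905092864 - 15940/(6239/11406 + 10312/12431) = -275542738170443/341555905092864 - 15940/195175681/141787986 = -275542738170443/341555905092864 - 15940*141787986/195175681 = -275542738170443/341555905092864 - 2260100496840/195175681 = -772004450040584833645146443/66663406376071099440384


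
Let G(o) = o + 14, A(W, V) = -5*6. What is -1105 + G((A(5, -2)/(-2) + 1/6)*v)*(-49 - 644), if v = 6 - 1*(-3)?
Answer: -210803/2 ≈ -1.0540e+5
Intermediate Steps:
A(W, V) = -30
v = 9 (v = 6 + 3 = 9)
G(o) = 14 + o
-1105 + G((A(5, -2)/(-2) + 1/6)*v)*(-49 - 644) = -1105 + (14 + (-30/(-2) + 1/6)*9)*(-49 - 644) = -1105 + (14 + (-30*(-1/2) + 1*(1/6))*9)*(-693) = -1105 + (14 + (15 + 1/6)*9)*(-693) = -1105 + (14 + (91/6)*9)*(-693) = -1105 + (14 + 273/2)*(-693) = -1105 + (301/2)*(-693) = -1105 - 208593/2 = -210803/2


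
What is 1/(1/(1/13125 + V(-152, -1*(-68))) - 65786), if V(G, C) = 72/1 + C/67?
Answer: -64207567/4223958123287 ≈ -1.5201e-5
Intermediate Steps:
V(G, C) = 72 + C/67 (V(G, C) = 72*1 + C*(1/67) = 72 + C/67)
1/(1/(1/13125 + V(-152, -1*(-68))) - 65786) = 1/(1/(1/13125 + (72 + (-1*(-68))/67)) - 65786) = 1/(1/(1/13125 + (72 + (1/67)*68)) - 65786) = 1/(1/(1/13125 + (72 + 68/67)) - 65786) = 1/(1/(1/13125 + 4892/67) - 65786) = 1/(1/(64207567/879375) - 65786) = 1/(879375/64207567 - 65786) = 1/(-4223958123287/64207567) = -64207567/4223958123287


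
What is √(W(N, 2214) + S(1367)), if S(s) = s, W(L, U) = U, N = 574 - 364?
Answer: √3581 ≈ 59.841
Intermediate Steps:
N = 210
√(W(N, 2214) + S(1367)) = √(2214 + 1367) = √3581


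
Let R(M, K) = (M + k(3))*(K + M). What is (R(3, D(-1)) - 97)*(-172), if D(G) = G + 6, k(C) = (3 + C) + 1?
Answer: 2924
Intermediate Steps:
k(C) = 4 + C
D(G) = 6 + G
R(M, K) = (7 + M)*(K + M) (R(M, K) = (M + (4 + 3))*(K + M) = (M + 7)*(K + M) = (7 + M)*(K + M))
(R(3, D(-1)) - 97)*(-172) = ((3² + 7*(6 - 1) + 7*3 + (6 - 1)*3) - 97)*(-172) = ((9 + 7*5 + 21 + 5*3) - 97)*(-172) = ((9 + 35 + 21 + 15) - 97)*(-172) = (80 - 97)*(-172) = -17*(-172) = 2924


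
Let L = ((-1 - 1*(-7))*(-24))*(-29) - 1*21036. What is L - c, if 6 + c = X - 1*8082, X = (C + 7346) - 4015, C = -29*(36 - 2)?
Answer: -11117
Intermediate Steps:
C = -986 (C = -29*34 = -986)
X = 2345 (X = (-986 + 7346) - 4015 = 6360 - 4015 = 2345)
c = -5743 (c = -6 + (2345 - 1*8082) = -6 + (2345 - 8082) = -6 - 5737 = -5743)
L = -16860 (L = ((-1 + 7)*(-24))*(-29) - 21036 = (6*(-24))*(-29) - 21036 = -144*(-29) - 21036 = 4176 - 21036 = -16860)
L - c = -16860 - 1*(-5743) = -16860 + 5743 = -11117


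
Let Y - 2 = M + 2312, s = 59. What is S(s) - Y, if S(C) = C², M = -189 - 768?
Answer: 2124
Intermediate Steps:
M = -957
Y = 1357 (Y = 2 + (-957 + 2312) = 2 + 1355 = 1357)
S(s) - Y = 59² - 1*1357 = 3481 - 1357 = 2124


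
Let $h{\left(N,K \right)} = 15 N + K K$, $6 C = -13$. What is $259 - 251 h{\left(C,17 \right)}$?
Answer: $- \frac{128245}{2} \approx -64123.0$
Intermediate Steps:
$C = - \frac{13}{6}$ ($C = \frac{1}{6} \left(-13\right) = - \frac{13}{6} \approx -2.1667$)
$h{\left(N,K \right)} = K^{2} + 15 N$ ($h{\left(N,K \right)} = 15 N + K^{2} = K^{2} + 15 N$)
$259 - 251 h{\left(C,17 \right)} = 259 - 251 \left(17^{2} + 15 \left(- \frac{13}{6}\right)\right) = 259 - 251 \left(289 - \frac{65}{2}\right) = 259 - \frac{128763}{2} = - \frac{128245}{2}$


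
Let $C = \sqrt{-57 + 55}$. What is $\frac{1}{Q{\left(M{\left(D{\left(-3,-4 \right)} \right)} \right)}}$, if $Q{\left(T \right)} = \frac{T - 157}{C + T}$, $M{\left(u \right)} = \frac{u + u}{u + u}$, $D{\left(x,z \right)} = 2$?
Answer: $- \frac{1}{156} - \frac{i \sqrt{2}}{156} \approx -0.0064103 - 0.0090655 i$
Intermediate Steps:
$C = i \sqrt{2}$ ($C = \sqrt{-2} = i \sqrt{2} \approx 1.4142 i$)
$M{\left(u \right)} = 1$ ($M{\left(u \right)} = \frac{2 u}{2 u} = 2 u \frac{1}{2 u} = 1$)
$Q{\left(T \right)} = \frac{-157 + T}{T + i \sqrt{2}}$ ($Q{\left(T \right)} = \frac{T - 157}{i \sqrt{2} + T} = \frac{-157 + T}{T + i \sqrt{2}}$)
$\frac{1}{Q{\left(M{\left(D{\left(-3,-4 \right)} \right)} \right)}} = \frac{1}{\frac{1}{1 + i \sqrt{2}} \left(-157 + 1\right)} = \frac{1}{\frac{1}{1 + i \sqrt{2}} \left(-156\right)} = \frac{1}{\left(-156\right) \frac{1}{1 + i \sqrt{2}}} = - \frac{1}{156} - \frac{i \sqrt{2}}{156}$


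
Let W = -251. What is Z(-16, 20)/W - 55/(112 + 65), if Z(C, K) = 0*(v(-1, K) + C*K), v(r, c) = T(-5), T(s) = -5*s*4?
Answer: -55/177 ≈ -0.31073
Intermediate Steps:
T(s) = -20*s
v(r, c) = 100 (v(r, c) = -20*(-5) = 100)
Z(C, K) = 0 (Z(C, K) = 0*(100 + C*K) = 0)
Z(-16, 20)/W - 55/(112 + 65) = 0/(-251) - 55/(112 + 65) = 0*(-1/251) - 55/177 = 0 - 55*1/177 = 0 - 55/177 = -55/177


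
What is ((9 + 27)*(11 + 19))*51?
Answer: 55080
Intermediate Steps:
((9 + 27)*(11 + 19))*51 = (36*30)*51 = 1080*51 = 55080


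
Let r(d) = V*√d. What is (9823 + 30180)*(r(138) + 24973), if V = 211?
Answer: 998994919 + 8440633*√138 ≈ 1.0981e+9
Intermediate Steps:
r(d) = 211*√d
(9823 + 30180)*(r(138) + 24973) = (9823 + 30180)*(211*√138 + 24973) = 40003*(24973 + 211*√138) = 998994919 + 8440633*√138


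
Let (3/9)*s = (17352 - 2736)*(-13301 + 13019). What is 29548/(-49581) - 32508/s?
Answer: -160385035/270315612 ≈ -0.59332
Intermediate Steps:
s = -12365136 (s = 3*((17352 - 2736)*(-13301 + 13019)) = 3*(14616*(-282)) = 3*(-4121712) = -12365136)
29548/(-49581) - 32508/s = 29548/(-49581) - 32508/(-12365136) = 29548*(-1/49581) - 32508*(-1/12365136) = -29548/49581 + 43/16356 = -160385035/270315612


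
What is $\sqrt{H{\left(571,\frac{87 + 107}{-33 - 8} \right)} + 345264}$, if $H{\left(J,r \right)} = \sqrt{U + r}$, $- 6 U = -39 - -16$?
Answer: $\frac{\sqrt{20893996224 + 246 i \sqrt{54366}}}{246} \approx 587.59 + 0.00080653 i$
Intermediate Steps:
$U = \frac{23}{6}$ ($U = - \frac{-39 - -16}{6} = - \frac{-39 + 16}{6} = \left(- \frac{1}{6}\right) \left(-23\right) = \frac{23}{6} \approx 3.8333$)
$H{\left(J,r \right)} = \sqrt{\frac{23}{6} + r}$
$\sqrt{H{\left(571,\frac{87 + 107}{-33 - 8} \right)} + 345264} = \sqrt{\frac{\sqrt{138 + 36 \frac{87 + 107}{-33 - 8}}}{6} + 345264} = \sqrt{\frac{\sqrt{138 + 36 \frac{194}{-41}}}{6} + 345264} = \sqrt{\frac{\sqrt{138 + 36 \cdot 194 \left(- \frac{1}{41}\right)}}{6} + 345264} = \sqrt{\frac{\sqrt{138 + 36 \left(- \frac{194}{41}\right)}}{6} + 345264} = \sqrt{\frac{\sqrt{138 - \frac{6984}{41}}}{6} + 345264} = \sqrt{\frac{\sqrt{- \frac{1326}{41}}}{6} + 345264} = \sqrt{\frac{\frac{1}{41} i \sqrt{54366}}{6} + 345264} = \sqrt{\frac{i \sqrt{54366}}{246} + 345264} = \sqrt{345264 + \frac{i \sqrt{54366}}{246}}$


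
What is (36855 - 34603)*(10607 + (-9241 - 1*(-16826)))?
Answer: 40968384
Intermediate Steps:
(36855 - 34603)*(10607 + (-9241 - 1*(-16826))) = 2252*(10607 + (-9241 + 16826)) = 2252*(10607 + 7585) = 2252*18192 = 40968384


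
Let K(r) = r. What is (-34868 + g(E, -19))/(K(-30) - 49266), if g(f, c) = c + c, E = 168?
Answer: 17453/24648 ≈ 0.70809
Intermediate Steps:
g(f, c) = 2*c
(-34868 + g(E, -19))/(K(-30) - 49266) = (-34868 + 2*(-19))/(-30 - 49266) = (-34868 - 38)/(-49296) = -34906*(-1/49296) = 17453/24648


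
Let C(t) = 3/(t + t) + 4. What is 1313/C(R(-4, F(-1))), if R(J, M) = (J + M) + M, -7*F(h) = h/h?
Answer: 26260/73 ≈ 359.73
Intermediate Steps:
F(h) = -1/7 (F(h) = -h/(7*h) = -1/7*1 = -1/7)
R(J, M) = J + 2*M
C(t) = 4 + 3/(2*t) (C(t) = 3/(2*t) + 4 = 4 + 3/(2*t))
1313/C(R(-4, F(-1))) = 1313/(4 + 3/(2*(-4 + 2*(-1/7)))) = 1313/(4 + 3/(2*(-4 - 2/7))) = 1313/(4 + 3/(2*(-30/7))) = 1313/(4 + (3/2)*(-7/30)) = 1313/(4 - 7/20) = 1313/(73/20) = 1313*(20/73) = 26260/73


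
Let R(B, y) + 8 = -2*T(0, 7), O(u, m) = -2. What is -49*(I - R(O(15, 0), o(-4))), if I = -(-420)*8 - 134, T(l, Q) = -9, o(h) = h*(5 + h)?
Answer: -157584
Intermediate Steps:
I = 3226 (I = -70*(-48) - 134 = 3360 - 134 = 3226)
R(B, y) = 10 (R(B, y) = -8 - 2*(-9) = -8 + 18 = 10)
-49*(I - R(O(15, 0), o(-4))) = -49*(3226 - 1*10) = -49*(3226 - 10) = -49*3216 = -157584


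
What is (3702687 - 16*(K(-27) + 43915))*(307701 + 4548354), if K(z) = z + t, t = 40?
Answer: 14567383175145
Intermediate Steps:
K(z) = 40 + z (K(z) = z + 40 = 40 + z)
(3702687 - 16*(K(-27) + 43915))*(307701 + 4548354) = (3702687 - 16*((40 - 27) + 43915))*(307701 + 4548354) = (3702687 - 16*(13 + 43915))*4856055 = (3702687 - 16*43928)*4856055 = (3702687 - 702848)*4856055 = 2999839*4856055 = 14567383175145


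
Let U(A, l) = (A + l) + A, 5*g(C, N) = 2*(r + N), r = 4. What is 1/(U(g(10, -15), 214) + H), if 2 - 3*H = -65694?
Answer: 15/331558 ≈ 4.5241e-5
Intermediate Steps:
g(C, N) = 8/5 + 2*N/5 (g(C, N) = (2*(4 + N))/5 = (8 + 2*N)/5 = 8/5 + 2*N/5)
U(A, l) = l + 2*A
H = 65696/3 (H = ⅔ - ⅓*(-65694) = ⅔ + 21898 = 65696/3 ≈ 21899.)
1/(U(g(10, -15), 214) + H) = 1/((214 + 2*(8/5 + (⅖)*(-15))) + 65696/3) = 1/((214 + 2*(8/5 - 6)) + 65696/3) = 1/((214 + 2*(-22/5)) + 65696/3) = 1/((214 - 44/5) + 65696/3) = 1/(1026/5 + 65696/3) = 1/(331558/15) = 15/331558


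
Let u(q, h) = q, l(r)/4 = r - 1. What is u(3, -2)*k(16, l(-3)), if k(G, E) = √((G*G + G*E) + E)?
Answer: 12*I ≈ 12.0*I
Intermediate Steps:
l(r) = -4 + 4*r (l(r) = 4*(r - 1) = 4*(-1 + r) = -4 + 4*r)
k(G, E) = √(E + G² + E*G) (k(G, E) = √((G² + E*G) + E) = √(E + G² + E*G))
u(3, -2)*k(16, l(-3)) = 3*√((-4 + 4*(-3)) + 16² + (-4 + 4*(-3))*16) = 3*√((-4 - 12) + 256 + (-4 - 12)*16) = 3*√(-16 + 256 - 16*16) = 3*√(-16 + 256 - 256) = 3*√(-16) = 3*(4*I) = 12*I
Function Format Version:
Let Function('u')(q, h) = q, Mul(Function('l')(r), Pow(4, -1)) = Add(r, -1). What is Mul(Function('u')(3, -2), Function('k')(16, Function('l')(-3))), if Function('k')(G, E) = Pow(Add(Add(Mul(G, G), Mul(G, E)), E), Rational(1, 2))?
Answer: Mul(12, I) ≈ Mul(12.000, I)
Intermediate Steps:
Function('l')(r) = Add(-4, Mul(4, r)) (Function('l')(r) = Mul(4, Add(r, -1)) = Mul(4, Add(-1, r)) = Add(-4, Mul(4, r)))
Function('k')(G, E) = Pow(Add(E, Pow(G, 2), Mul(E, G)), Rational(1, 2)) (Function('k')(G, E) = Pow(Add(Add(Pow(G, 2), Mul(E, G)), E), Rational(1, 2)) = Pow(Add(E, Pow(G, 2), Mul(E, G)), Rational(1, 2)))
Mul(Function('u')(3, -2), Function('k')(16, Function('l')(-3))) = Mul(3, Pow(Add(Add(-4, Mul(4, -3)), Pow(16, 2), Mul(Add(-4, Mul(4, -3)), 16)), Rational(1, 2))) = Mul(3, Pow(Add(Add(-4, -12), 256, Mul(Add(-4, -12), 16)), Rational(1, 2))) = Mul(3, Pow(Add(-16, 256, Mul(-16, 16)), Rational(1, 2))) = Mul(3, Pow(Add(-16, 256, -256), Rational(1, 2))) = Mul(3, Pow(-16, Rational(1, 2))) = Mul(3, Mul(4, I)) = Mul(12, I)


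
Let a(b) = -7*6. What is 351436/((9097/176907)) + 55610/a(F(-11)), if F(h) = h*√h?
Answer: 1305348315407/191037 ≈ 6.8330e+6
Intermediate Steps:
F(h) = h^(3/2)
a(b) = -42
351436/((9097/176907)) + 55610/a(F(-11)) = 351436/((9097/176907)) + 55610/(-42) = 351436/((9097*(1/176907))) + 55610*(-1/42) = 351436/(9097/176907) - 27805/21 = 351436*(176907/9097) - 27805/21 = 62171488452/9097 - 27805/21 = 1305348315407/191037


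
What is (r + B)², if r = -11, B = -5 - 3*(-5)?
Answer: 1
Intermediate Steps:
B = 10 (B = -5 + 15 = 10)
(r + B)² = (-11 + 10)² = (-1)² = 1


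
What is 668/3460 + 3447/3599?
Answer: 3582688/3113135 ≈ 1.1508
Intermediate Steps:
668/3460 + 3447/3599 = 668*(1/3460) + 3447*(1/3599) = 167/865 + 3447/3599 = 3582688/3113135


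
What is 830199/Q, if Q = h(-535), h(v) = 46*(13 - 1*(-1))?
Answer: 830199/644 ≈ 1289.1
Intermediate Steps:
h(v) = 644 (h(v) = 46*(13 + 1) = 46*14 = 644)
Q = 644
830199/Q = 830199/644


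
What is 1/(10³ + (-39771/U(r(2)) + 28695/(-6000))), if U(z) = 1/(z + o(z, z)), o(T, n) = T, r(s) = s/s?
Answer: -400/31418713 ≈ -1.2731e-5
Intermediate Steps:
r(s) = 1
U(z) = 1/(2*z) (U(z) = 1/(z + z) = 1/(2*z))
1/(10³ + (-39771/U(r(2)) + 28695/(-6000))) = 1/(10³ + (-39771/((½)/1) + 28695/(-6000))) = 1/(1000 + (-39771/((½)*1) + 28695*(-1/6000))) = 1/(1000 + (-39771/½ - 1913/400)) = 1/(1000 + (-39771*2 - 1913/400)) = 1/(1000 + (-79542 - 1913/400)) = 1/(1000 - 31818713/400) = 1/(-31418713/400) = -400/31418713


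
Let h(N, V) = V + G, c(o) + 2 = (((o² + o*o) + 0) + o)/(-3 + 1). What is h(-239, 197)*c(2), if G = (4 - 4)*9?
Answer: -1379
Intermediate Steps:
G = 0 (G = 0*9 = 0)
c(o) = -2 - o² - o/2 (c(o) = -2 + (((o² + o*o) + 0) + o)/(-3 + 1) = -2 + (((o² + o²) + 0) + o)/(-2) = -2 + ((2*o² + 0) + o)*(-½) = -2 + (2*o² + o)*(-½) = -2 + (o + 2*o²)*(-½) = -2 + (-o² - o/2) = -2 - o² - o/2)
h(N, V) = V (h(N, V) = V + 0 = V)
h(-239, 197)*c(2) = 197*(-2 - 1*2² - ½*2) = 197*(-2 - 1*4 - 1) = 197*(-2 - 4 - 1) = 197*(-7) = -1379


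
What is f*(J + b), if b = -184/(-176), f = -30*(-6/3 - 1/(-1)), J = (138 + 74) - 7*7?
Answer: 54135/11 ≈ 4921.4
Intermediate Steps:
J = 163 (J = 212 - 49 = 163)
f = 30 (f = -30*(-6*⅓ - 1*(-1)) = -30*(-2 + 1) = -30*(-1) = 30)
b = 23/22 (b = -184*(-1/176) = 23/22 ≈ 1.0455)
f*(J + b) = 30*(163 + 23/22) = 30*(3609/22) = 54135/11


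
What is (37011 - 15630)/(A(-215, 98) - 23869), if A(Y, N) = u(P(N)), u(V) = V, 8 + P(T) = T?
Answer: -21381/23779 ≈ -0.89915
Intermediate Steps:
P(T) = -8 + T
A(Y, N) = -8 + N
(37011 - 15630)/(A(-215, 98) - 23869) = (37011 - 15630)/((-8 + 98) - 23869) = 21381/(90 - 23869) = 21381/(-23779) = 21381*(-1/23779) = -21381/23779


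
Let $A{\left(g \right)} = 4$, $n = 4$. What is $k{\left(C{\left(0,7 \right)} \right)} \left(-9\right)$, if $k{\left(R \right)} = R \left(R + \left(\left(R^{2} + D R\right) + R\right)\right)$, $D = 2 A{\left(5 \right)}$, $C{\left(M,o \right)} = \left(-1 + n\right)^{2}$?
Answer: $-13851$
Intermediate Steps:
$C{\left(M,o \right)} = 9$ ($C{\left(M,o \right)} = \left(-1 + 4\right)^{2} = 3^{2} = 9$)
$D = 8$ ($D = 2 \cdot 4 = 8$)
$k{\left(R \right)} = R \left(R^{2} + 10 R\right)$ ($k{\left(R \right)} = R \left(R + \left(\left(R^{2} + 8 R\right) + R\right)\right) = R \left(R + \left(R^{2} + 9 R\right)\right) = R \left(R^{2} + 10 R\right)$)
$k{\left(C{\left(0,7 \right)} \right)} \left(-9\right) = 9^{2} \left(10 + 9\right) \left(-9\right) = 81 \cdot 19 \left(-9\right) = 1539 \left(-9\right) = -13851$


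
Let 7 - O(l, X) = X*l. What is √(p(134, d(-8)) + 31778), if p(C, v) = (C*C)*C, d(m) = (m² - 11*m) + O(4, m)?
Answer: √2437882 ≈ 1561.4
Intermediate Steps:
O(l, X) = 7 - X*l
d(m) = 7 + m² - 15*m (d(m) = (m² - 11*m) + (7 - 1*m*4) = (m² - 11*m) + (7 - 4*m) = 7 + m² - 15*m)
p(C, v) = C³ (p(C, v) = C²*C = C³)
√(p(134, d(-8)) + 31778) = √(134³ + 31778) = √(2406104 + 31778) = √2437882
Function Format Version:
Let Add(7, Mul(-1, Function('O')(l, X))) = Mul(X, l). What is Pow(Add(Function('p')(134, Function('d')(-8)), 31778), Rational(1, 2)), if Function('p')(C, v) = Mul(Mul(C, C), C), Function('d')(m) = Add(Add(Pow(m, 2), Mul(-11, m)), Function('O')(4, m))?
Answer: Pow(2437882, Rational(1, 2)) ≈ 1561.4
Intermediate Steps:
Function('O')(l, X) = Add(7, Mul(-1, X, l)) (Function('O')(l, X) = Add(7, Mul(-1, Mul(X, l))) = Add(7, Mul(-1, X, l)))
Function('d')(m) = Add(7, Pow(m, 2), Mul(-15, m)) (Function('d')(m) = Add(Add(Pow(m, 2), Mul(-11, m)), Add(7, Mul(-1, m, 4))) = Add(Add(Pow(m, 2), Mul(-11, m)), Add(7, Mul(-4, m))) = Add(7, Pow(m, 2), Mul(-15, m)))
Function('p')(C, v) = Pow(C, 3) (Function('p')(C, v) = Mul(Pow(C, 2), C) = Pow(C, 3))
Pow(Add(Function('p')(134, Function('d')(-8)), 31778), Rational(1, 2)) = Pow(Add(Pow(134, 3), 31778), Rational(1, 2)) = Pow(Add(2406104, 31778), Rational(1, 2)) = Pow(2437882, Rational(1, 2))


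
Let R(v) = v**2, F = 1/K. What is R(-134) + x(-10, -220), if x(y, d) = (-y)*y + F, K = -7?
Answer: 124991/7 ≈ 17856.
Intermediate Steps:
F = -1/7 (F = 1/(-7) = -1/7 ≈ -0.14286)
x(y, d) = -1/7 - y**2 (x(y, d) = (-y)*y - 1/7 = -y**2 - 1/7 = -1/7 - y**2)
R(-134) + x(-10, -220) = (-134)**2 + (-1/7 - 1*(-10)**2) = 17956 + (-1/7 - 1*100) = 17956 + (-1/7 - 100) = 17956 - 701/7 = 124991/7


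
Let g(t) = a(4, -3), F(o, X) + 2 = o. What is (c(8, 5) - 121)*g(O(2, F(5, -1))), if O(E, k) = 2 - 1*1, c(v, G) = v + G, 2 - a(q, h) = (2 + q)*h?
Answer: -2160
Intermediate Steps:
F(o, X) = -2 + o
a(q, h) = 2 - h*(2 + q) (a(q, h) = 2 - (2 + q)*h = 2 - h*(2 + q))
c(v, G) = G + v
O(E, k) = 1 (O(E, k) = 2 - 1 = 1)
g(t) = 20 (g(t) = 2 - 2*(-3) - 1*(-3)*4 = 2 + 6 + 12 = 20)
(c(8, 5) - 121)*g(O(2, F(5, -1))) = ((5 + 8) - 121)*20 = (13 - 121)*20 = -108*20 = -2160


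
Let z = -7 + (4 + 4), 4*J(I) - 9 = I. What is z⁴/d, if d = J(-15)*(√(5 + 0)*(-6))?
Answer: √5/45 ≈ 0.049690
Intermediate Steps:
J(I) = 9/4 + I/4
z = 1 (z = -7 + 8 = 1)
d = 9*√5 (d = (9/4 + (¼)*(-15))*(√(5 + 0)*(-6)) = (9/4 - 15/4)*(√5*(-6)) = -(-9)*√5 = 9*√5 ≈ 20.125)
z⁴/d = 1⁴/((9*√5)) = 1*(√5/45) = √5/45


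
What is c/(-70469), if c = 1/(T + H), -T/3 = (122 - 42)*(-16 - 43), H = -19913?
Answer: 1/405408157 ≈ 2.4666e-9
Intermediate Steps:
T = 14160 (T = -3*(122 - 42)*(-16 - 43) = -240*(-59) = -3*(-4720) = 14160)
c = -1/5753 (c = 1/(14160 - 19913) = 1/(-5753) = -1/5753 ≈ -0.00017382)
c/(-70469) = -1/5753/(-70469) = -1/5753*(-1/70469) = 1/405408157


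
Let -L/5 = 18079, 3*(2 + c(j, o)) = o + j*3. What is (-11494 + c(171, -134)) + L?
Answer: -305294/3 ≈ -1.0176e+5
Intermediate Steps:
c(j, o) = -2 + j + o/3 (c(j, o) = -2 + (o + j*3)/3 = -2 + (o + 3*j)/3 = -2 + (j + o/3) = -2 + j + o/3)
L = -90395 (L = -5*18079 = -90395)
(-11494 + c(171, -134)) + L = (-11494 + (-2 + 171 + (⅓)*(-134))) - 90395 = (-11494 + (-2 + 171 - 134/3)) - 90395 = (-11494 + 373/3) - 90395 = -34109/3 - 90395 = -305294/3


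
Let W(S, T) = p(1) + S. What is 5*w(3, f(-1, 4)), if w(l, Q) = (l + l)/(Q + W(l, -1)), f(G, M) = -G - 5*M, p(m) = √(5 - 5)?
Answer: -15/8 ≈ -1.8750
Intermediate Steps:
p(m) = 0 (p(m) = √0 = 0)
W(S, T) = S (W(S, T) = 0 + S = S)
w(l, Q) = 2*l/(Q + l) (w(l, Q) = (l + l)/(Q + l) = (2*l)/(Q + l) = 2*l/(Q + l))
5*w(3, f(-1, 4)) = 5*(2*3/((-1*(-1) - 5*4) + 3)) = 5*(2*3/((1 - 20) + 3)) = 5*(2*3/(-19 + 3)) = 5*(2*3/(-16)) = 5*(2*3*(-1/16)) = 5*(-3/8) = -15/8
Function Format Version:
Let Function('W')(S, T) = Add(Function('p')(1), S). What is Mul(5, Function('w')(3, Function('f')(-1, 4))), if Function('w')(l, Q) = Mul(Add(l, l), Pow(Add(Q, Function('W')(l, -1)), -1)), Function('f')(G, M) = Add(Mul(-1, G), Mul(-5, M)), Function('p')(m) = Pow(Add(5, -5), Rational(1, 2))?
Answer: Rational(-15, 8) ≈ -1.8750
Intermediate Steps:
Function('p')(m) = 0 (Function('p')(m) = Pow(0, Rational(1, 2)) = 0)
Function('W')(S, T) = S (Function('W')(S, T) = Add(0, S) = S)
Function('w')(l, Q) = Mul(2, l, Pow(Add(Q, l), -1)) (Function('w')(l, Q) = Mul(Add(l, l), Pow(Add(Q, l), -1)) = Mul(Mul(2, l), Pow(Add(Q, l), -1)) = Mul(2, l, Pow(Add(Q, l), -1)))
Mul(5, Function('w')(3, Function('f')(-1, 4))) = Mul(5, Mul(2, 3, Pow(Add(Add(Mul(-1, -1), Mul(-5, 4)), 3), -1))) = Mul(5, Mul(2, 3, Pow(Add(Add(1, -20), 3), -1))) = Mul(5, Mul(2, 3, Pow(Add(-19, 3), -1))) = Mul(5, Mul(2, 3, Pow(-16, -1))) = Mul(5, Mul(2, 3, Rational(-1, 16))) = Mul(5, Rational(-3, 8)) = Rational(-15, 8)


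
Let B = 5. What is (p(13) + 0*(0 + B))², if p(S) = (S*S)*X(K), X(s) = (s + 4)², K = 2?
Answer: 37015056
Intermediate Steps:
X(s) = (4 + s)²
p(S) = 36*S² (p(S) = (S*S)*(4 + 2)² = S²*6² = S²*36 = 36*S²)
(p(13) + 0*(0 + B))² = (36*13² + 0*(0 + 5))² = (36*169 + 0*5)² = (6084 + 0)² = 6084² = 37015056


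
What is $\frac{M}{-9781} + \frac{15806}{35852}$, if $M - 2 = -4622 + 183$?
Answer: $\frac{156836905}{175334206} \approx 0.8945$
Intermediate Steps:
$M = -4437$ ($M = 2 + \left(-4622 + 183\right) = 2 - 4439 = -4437$)
$\frac{M}{-9781} + \frac{15806}{35852} = - \frac{4437}{-9781} + \frac{15806}{35852} = \left(-4437\right) \left(- \frac{1}{9781}\right) + 15806 \cdot \frac{1}{35852} = \frac{4437}{9781} + \frac{7903}{17926} = \frac{156836905}{175334206}$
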